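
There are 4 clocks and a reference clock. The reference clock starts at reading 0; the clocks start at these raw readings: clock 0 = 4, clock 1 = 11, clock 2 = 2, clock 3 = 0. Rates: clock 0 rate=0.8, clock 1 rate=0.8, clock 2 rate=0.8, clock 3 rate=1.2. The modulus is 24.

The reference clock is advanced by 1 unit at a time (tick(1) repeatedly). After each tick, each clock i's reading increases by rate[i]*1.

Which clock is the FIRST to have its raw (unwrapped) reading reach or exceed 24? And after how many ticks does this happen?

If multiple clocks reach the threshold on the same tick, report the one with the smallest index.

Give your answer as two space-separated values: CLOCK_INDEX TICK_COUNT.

Answer: 1 17

Derivation:
clock 0: start=4, rate=0.8, needs 24-4 = 20; ticks = ceil(20/0.8) = ceil(25.0000) = 25; reading at tick 25 = 4 + 0.8*25 = 24.0000
clock 1: start=11, rate=0.8, needs 24-11 = 13; ticks = ceil(13/0.8) = ceil(16.2500) = 17; reading at tick 17 = 11 + 0.8*17 = 24.6000
clock 2: start=2, rate=0.8, needs 24-2 = 22; ticks = ceil(22/0.8) = ceil(27.5000) = 28; reading at tick 28 = 2 + 0.8*28 = 24.4000
clock 3: start=0, rate=1.2, needs 24-0 = 24; ticks = ceil(24/1.2) = ceil(20.0000) = 20; reading at tick 20 = 0 + 1.2*20 = 24.0000
Minimum tick count = 17; winners = [1]; smallest index = 1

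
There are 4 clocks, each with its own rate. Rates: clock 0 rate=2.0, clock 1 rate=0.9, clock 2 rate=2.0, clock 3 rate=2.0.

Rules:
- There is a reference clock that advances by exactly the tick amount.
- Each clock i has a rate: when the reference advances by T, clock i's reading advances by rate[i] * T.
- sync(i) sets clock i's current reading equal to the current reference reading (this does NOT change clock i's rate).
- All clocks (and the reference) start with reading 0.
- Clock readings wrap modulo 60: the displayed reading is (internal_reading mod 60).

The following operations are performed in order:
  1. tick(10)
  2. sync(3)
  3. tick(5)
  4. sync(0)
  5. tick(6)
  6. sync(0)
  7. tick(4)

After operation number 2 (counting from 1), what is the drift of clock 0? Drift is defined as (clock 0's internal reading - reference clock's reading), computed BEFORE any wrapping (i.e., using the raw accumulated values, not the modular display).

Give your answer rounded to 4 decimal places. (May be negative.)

After op 1 tick(10): ref=10.0000 raw=[20.0000 9.0000 20.0000 20.0000]
After op 2 sync(3): ref=10.0000 raw=[20.0000 9.0000 20.0000 10.0000]
Drift of clock 0 after op 2: 20.0000 - 10.0000 = 10.0000

Answer: 10.0000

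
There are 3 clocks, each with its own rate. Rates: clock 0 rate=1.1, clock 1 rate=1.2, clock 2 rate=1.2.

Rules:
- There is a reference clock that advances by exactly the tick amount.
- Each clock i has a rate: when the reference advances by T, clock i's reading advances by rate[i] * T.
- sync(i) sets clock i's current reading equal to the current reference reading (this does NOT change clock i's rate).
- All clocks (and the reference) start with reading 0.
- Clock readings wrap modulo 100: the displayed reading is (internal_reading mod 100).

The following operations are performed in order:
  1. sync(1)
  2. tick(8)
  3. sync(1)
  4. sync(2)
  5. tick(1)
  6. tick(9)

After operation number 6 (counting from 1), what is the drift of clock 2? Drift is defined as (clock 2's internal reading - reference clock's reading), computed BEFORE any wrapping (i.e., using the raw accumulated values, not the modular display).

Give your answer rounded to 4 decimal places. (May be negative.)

Answer: 2.0000

Derivation:
After op 1 sync(1): ref=0.0000 raw=[0.0000 0.0000 0.0000]
After op 2 tick(8): ref=8.0000 raw=[8.8000 9.6000 9.6000]
After op 3 sync(1): ref=8.0000 raw=[8.8000 8.0000 9.6000]
After op 4 sync(2): ref=8.0000 raw=[8.8000 8.0000 8.0000]
After op 5 tick(1): ref=9.0000 raw=[9.9000 9.2000 9.2000]
After op 6 tick(9): ref=18.0000 raw=[19.8000 20.0000 20.0000]
Drift of clock 2 after op 6: 20.0000 - 18.0000 = 2.0000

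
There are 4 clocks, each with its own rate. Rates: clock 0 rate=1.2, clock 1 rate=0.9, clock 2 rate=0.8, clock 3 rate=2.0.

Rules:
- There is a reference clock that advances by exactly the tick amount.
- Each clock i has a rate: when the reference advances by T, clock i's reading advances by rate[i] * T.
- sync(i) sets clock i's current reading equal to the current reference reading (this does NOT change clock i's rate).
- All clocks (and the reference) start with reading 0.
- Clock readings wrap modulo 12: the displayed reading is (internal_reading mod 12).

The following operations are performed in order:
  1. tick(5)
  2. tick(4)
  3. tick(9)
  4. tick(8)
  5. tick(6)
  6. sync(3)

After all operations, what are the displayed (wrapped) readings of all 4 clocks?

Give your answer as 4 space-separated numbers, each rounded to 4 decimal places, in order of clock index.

After op 1 tick(5): ref=5.0000 raw=[6.0000 4.5000 4.0000 10.0000]
After op 2 tick(4): ref=9.0000 raw=[10.8000 8.1000 7.2000 18.0000]
After op 3 tick(9): ref=18.0000 raw=[21.6000 16.2000 14.4000 36.0000]
After op 4 tick(8): ref=26.0000 raw=[31.2000 23.4000 20.8000 52.0000]
After op 5 tick(6): ref=32.0000 raw=[38.4000 28.8000 25.6000 64.0000]
After op 6 sync(3): ref=32.0000 raw=[38.4000 28.8000 25.6000 32.0000]
Wrap final raw readings (mod 12): 38.4000 mod 12 = 2.4000; 28.8000 mod 12 = 4.8000; 25.6000 mod 12 = 1.6000; 32.0000 mod 12 = 8.0000

Answer: 2.4000 4.8000 1.6000 8.0000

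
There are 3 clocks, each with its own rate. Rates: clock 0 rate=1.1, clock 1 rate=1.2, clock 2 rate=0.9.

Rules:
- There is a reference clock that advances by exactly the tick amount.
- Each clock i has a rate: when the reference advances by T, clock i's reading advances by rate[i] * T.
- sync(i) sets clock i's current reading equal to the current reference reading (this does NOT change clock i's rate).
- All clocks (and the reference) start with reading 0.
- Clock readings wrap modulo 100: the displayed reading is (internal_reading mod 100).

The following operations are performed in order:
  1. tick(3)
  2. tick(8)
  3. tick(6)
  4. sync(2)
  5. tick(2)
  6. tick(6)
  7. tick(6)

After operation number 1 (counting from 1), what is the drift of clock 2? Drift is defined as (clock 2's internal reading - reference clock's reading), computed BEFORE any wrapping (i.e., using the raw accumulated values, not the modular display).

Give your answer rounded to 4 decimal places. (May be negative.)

Answer: -0.3000

Derivation:
After op 1 tick(3): ref=3.0000 raw=[3.3000 3.6000 2.7000]
Drift of clock 2 after op 1: 2.7000 - 3.0000 = -0.3000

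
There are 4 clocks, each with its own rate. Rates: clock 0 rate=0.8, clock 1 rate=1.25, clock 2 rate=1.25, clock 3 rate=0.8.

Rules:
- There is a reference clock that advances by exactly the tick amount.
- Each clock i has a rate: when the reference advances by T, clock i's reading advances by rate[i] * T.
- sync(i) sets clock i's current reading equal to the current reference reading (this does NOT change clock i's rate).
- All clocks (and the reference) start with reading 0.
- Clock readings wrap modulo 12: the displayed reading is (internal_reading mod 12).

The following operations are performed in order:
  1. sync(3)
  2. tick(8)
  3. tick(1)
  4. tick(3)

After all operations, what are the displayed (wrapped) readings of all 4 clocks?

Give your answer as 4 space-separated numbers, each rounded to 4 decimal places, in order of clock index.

After op 1 sync(3): ref=0.0000 raw=[0.0000 0.0000 0.0000 0.0000]
After op 2 tick(8): ref=8.0000 raw=[6.4000 10.0000 10.0000 6.4000]
After op 3 tick(1): ref=9.0000 raw=[7.2000 11.2500 11.2500 7.2000]
After op 4 tick(3): ref=12.0000 raw=[9.6000 15.0000 15.0000 9.6000]
Wrap final raw readings (mod 12): 9.6000 mod 12 = 9.6000; 15.0000 mod 12 = 3.0000; 15.0000 mod 12 = 3.0000; 9.6000 mod 12 = 9.6000

Answer: 9.6000 3.0000 3.0000 9.6000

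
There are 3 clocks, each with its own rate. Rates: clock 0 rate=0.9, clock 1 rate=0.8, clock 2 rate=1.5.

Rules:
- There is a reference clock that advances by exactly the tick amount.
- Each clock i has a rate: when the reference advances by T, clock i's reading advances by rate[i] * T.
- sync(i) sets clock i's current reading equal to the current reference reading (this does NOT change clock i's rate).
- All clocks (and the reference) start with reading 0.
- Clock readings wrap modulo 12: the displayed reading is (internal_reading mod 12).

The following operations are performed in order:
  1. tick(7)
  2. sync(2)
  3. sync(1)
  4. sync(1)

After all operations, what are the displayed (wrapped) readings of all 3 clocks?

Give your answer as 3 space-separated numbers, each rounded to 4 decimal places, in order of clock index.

After op 1 tick(7): ref=7.0000 raw=[6.3000 5.6000 10.5000]
After op 2 sync(2): ref=7.0000 raw=[6.3000 5.6000 7.0000]
After op 3 sync(1): ref=7.0000 raw=[6.3000 7.0000 7.0000]
After op 4 sync(1): ref=7.0000 raw=[6.3000 7.0000 7.0000]
Wrap final raw readings (mod 12): 6.3000 mod 12 = 6.3000; 7.0000 mod 12 = 7.0000; 7.0000 mod 12 = 7.0000

Answer: 6.3000 7.0000 7.0000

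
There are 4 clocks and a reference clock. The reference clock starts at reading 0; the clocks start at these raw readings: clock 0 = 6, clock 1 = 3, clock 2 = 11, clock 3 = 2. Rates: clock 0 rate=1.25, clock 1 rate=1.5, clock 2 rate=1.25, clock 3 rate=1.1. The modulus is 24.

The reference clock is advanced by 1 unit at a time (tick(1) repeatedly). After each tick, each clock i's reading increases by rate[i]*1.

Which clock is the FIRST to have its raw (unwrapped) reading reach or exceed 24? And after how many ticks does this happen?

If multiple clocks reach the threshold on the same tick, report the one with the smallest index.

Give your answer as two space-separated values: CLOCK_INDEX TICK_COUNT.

clock 0: start=6, rate=1.25, needs 24-6 = 18; ticks = ceil(18/1.25) = ceil(14.4000) = 15; reading at tick 15 = 6 + 1.25*15 = 24.7500
clock 1: start=3, rate=1.5, needs 24-3 = 21; ticks = ceil(21/1.5) = ceil(14.0000) = 14; reading at tick 14 = 3 + 1.5*14 = 24.0000
clock 2: start=11, rate=1.25, needs 24-11 = 13; ticks = ceil(13/1.25) = ceil(10.4000) = 11; reading at tick 11 = 11 + 1.25*11 = 24.7500
clock 3: start=2, rate=1.1, needs 24-2 = 22; ticks = ceil(22/1.1) = ceil(20.0000) = 20; reading at tick 20 = 2 + 1.1*20 = 24.0000
Minimum tick count = 11; winners = [2]; smallest index = 2

Answer: 2 11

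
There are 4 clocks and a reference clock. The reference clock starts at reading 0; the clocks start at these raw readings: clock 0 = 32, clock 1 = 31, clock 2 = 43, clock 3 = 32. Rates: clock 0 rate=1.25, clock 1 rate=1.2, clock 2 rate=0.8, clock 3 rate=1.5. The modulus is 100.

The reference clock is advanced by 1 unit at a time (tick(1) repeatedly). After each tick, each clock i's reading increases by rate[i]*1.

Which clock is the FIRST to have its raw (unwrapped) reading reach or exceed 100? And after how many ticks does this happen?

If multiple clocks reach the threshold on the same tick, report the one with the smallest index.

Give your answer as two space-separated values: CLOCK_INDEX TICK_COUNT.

Answer: 3 46

Derivation:
clock 0: start=32, rate=1.25, needs 100-32 = 68; ticks = ceil(68/1.25) = ceil(54.4000) = 55; reading at tick 55 = 32 + 1.25*55 = 100.7500
clock 1: start=31, rate=1.2, needs 100-31 = 69; ticks = ceil(69/1.2) = ceil(57.5000) = 58; reading at tick 58 = 31 + 1.2*58 = 100.6000
clock 2: start=43, rate=0.8, needs 100-43 = 57; ticks = ceil(57/0.8) = ceil(71.2500) = 72; reading at tick 72 = 43 + 0.8*72 = 100.6000
clock 3: start=32, rate=1.5, needs 100-32 = 68; ticks = ceil(68/1.5) = ceil(45.3333) = 46; reading at tick 46 = 32 + 1.5*46 = 101.0000
Minimum tick count = 46; winners = [3]; smallest index = 3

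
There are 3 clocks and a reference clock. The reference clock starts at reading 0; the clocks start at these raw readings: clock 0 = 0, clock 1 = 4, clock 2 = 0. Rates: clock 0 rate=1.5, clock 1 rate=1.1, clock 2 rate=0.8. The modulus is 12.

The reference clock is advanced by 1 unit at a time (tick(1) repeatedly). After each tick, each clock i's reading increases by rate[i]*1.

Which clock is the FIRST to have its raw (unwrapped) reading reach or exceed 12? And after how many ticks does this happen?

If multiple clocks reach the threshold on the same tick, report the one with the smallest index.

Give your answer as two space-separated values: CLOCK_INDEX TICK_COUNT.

clock 0: start=0, rate=1.5, needs 12-0 = 12; ticks = ceil(12/1.5) = ceil(8.0000) = 8; reading at tick 8 = 0 + 1.5*8 = 12.0000
clock 1: start=4, rate=1.1, needs 12-4 = 8; ticks = ceil(8/1.1) = ceil(7.2727) = 8; reading at tick 8 = 4 + 1.1*8 = 12.8000
clock 2: start=0, rate=0.8, needs 12-0 = 12; ticks = ceil(12/0.8) = ceil(15.0000) = 15; reading at tick 15 = 0 + 0.8*15 = 12.0000
Minimum tick count = 8; winners = [0, 1]; smallest index = 0

Answer: 0 8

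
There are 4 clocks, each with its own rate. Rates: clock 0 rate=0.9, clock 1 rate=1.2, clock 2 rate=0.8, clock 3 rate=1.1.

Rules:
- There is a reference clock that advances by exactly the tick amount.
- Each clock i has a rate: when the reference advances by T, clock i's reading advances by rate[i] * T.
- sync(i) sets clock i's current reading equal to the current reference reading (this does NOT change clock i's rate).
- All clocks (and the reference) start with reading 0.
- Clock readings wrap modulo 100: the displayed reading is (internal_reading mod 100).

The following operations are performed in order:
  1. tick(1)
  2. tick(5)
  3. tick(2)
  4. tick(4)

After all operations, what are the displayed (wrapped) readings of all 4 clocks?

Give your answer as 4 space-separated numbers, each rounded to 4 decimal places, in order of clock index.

After op 1 tick(1): ref=1.0000 raw=[0.9000 1.2000 0.8000 1.1000]
After op 2 tick(5): ref=6.0000 raw=[5.4000 7.2000 4.8000 6.6000]
After op 3 tick(2): ref=8.0000 raw=[7.2000 9.6000 6.4000 8.8000]
After op 4 tick(4): ref=12.0000 raw=[10.8000 14.4000 9.6000 13.2000]
Wrap final raw readings (mod 100): 10.8000 mod 100 = 10.8000; 14.4000 mod 100 = 14.4000; 9.6000 mod 100 = 9.6000; 13.2000 mod 100 = 13.2000

Answer: 10.8000 14.4000 9.6000 13.2000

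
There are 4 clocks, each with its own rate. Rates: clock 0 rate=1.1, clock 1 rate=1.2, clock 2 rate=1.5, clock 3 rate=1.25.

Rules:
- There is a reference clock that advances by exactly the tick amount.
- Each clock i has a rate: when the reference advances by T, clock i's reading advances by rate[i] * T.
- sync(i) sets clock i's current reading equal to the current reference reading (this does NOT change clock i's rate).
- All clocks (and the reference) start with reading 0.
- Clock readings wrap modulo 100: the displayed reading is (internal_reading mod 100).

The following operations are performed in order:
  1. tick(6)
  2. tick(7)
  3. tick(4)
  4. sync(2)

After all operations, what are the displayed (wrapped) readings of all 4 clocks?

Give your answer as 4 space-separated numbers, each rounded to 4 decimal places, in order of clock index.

Answer: 18.7000 20.4000 17.0000 21.2500

Derivation:
After op 1 tick(6): ref=6.0000 raw=[6.6000 7.2000 9.0000 7.5000]
After op 2 tick(7): ref=13.0000 raw=[14.3000 15.6000 19.5000 16.2500]
After op 3 tick(4): ref=17.0000 raw=[18.7000 20.4000 25.5000 21.2500]
After op 4 sync(2): ref=17.0000 raw=[18.7000 20.4000 17.0000 21.2500]
Wrap final raw readings (mod 100): 18.7000 mod 100 = 18.7000; 20.4000 mod 100 = 20.4000; 17.0000 mod 100 = 17.0000; 21.2500 mod 100 = 21.2500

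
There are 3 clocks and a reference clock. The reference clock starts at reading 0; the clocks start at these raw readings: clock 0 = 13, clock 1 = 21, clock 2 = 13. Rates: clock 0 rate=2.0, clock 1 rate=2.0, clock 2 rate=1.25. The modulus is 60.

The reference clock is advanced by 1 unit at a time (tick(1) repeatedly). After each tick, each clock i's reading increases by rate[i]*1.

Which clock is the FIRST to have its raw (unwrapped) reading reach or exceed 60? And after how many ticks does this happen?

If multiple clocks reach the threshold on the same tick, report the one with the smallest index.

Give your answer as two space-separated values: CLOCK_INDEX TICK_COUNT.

Answer: 1 20

Derivation:
clock 0: start=13, rate=2.0, needs 60-13 = 47; ticks = ceil(47/2.0) = ceil(23.5000) = 24; reading at tick 24 = 13 + 2.0*24 = 61.0000
clock 1: start=21, rate=2.0, needs 60-21 = 39; ticks = ceil(39/2.0) = ceil(19.5000) = 20; reading at tick 20 = 21 + 2.0*20 = 61.0000
clock 2: start=13, rate=1.25, needs 60-13 = 47; ticks = ceil(47/1.25) = ceil(37.6000) = 38; reading at tick 38 = 13 + 1.25*38 = 60.5000
Minimum tick count = 20; winners = [1]; smallest index = 1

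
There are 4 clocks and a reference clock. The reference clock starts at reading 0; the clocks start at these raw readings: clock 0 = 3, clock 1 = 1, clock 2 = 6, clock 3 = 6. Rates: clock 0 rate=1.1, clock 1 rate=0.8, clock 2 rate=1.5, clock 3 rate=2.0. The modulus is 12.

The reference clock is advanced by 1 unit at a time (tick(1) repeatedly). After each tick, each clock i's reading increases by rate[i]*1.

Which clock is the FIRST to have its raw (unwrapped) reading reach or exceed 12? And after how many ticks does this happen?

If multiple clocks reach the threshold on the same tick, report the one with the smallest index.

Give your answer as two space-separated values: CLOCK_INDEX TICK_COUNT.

clock 0: start=3, rate=1.1, needs 12-3 = 9; ticks = ceil(9/1.1) = ceil(8.1818) = 9; reading at tick 9 = 3 + 1.1*9 = 12.9000
clock 1: start=1, rate=0.8, needs 12-1 = 11; ticks = ceil(11/0.8) = ceil(13.7500) = 14; reading at tick 14 = 1 + 0.8*14 = 12.2000
clock 2: start=6, rate=1.5, needs 12-6 = 6; ticks = ceil(6/1.5) = ceil(4.0000) = 4; reading at tick 4 = 6 + 1.5*4 = 12.0000
clock 3: start=6, rate=2.0, needs 12-6 = 6; ticks = ceil(6/2.0) = ceil(3.0000) = 3; reading at tick 3 = 6 + 2.0*3 = 12.0000
Minimum tick count = 3; winners = [3]; smallest index = 3

Answer: 3 3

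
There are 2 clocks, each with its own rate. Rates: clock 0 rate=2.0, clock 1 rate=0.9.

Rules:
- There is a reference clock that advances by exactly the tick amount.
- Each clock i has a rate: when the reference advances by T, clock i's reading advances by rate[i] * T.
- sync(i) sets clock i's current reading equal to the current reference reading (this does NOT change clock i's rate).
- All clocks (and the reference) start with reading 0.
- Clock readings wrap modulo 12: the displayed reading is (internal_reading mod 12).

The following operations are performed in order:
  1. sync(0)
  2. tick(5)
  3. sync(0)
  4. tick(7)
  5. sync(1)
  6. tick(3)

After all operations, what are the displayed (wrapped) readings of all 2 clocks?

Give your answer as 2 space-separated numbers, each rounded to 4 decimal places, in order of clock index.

Answer: 1.0000 2.7000

Derivation:
After op 1 sync(0): ref=0.0000 raw=[0.0000 0.0000]
After op 2 tick(5): ref=5.0000 raw=[10.0000 4.5000]
After op 3 sync(0): ref=5.0000 raw=[5.0000 4.5000]
After op 4 tick(7): ref=12.0000 raw=[19.0000 10.8000]
After op 5 sync(1): ref=12.0000 raw=[19.0000 12.0000]
After op 6 tick(3): ref=15.0000 raw=[25.0000 14.7000]
Wrap final raw readings (mod 12): 25.0000 mod 12 = 1.0000; 14.7000 mod 12 = 2.7000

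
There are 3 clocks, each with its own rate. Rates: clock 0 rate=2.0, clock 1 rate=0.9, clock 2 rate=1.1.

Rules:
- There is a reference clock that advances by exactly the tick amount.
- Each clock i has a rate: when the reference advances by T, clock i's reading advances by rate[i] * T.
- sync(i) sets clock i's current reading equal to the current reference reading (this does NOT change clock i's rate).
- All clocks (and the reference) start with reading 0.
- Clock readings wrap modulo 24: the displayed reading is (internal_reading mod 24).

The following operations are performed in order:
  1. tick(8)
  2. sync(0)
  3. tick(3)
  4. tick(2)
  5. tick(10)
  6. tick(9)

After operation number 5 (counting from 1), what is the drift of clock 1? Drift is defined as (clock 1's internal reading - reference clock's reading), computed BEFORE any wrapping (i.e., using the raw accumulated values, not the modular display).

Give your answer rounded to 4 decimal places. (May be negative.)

After op 1 tick(8): ref=8.0000 raw=[16.0000 7.2000 8.8000]
After op 2 sync(0): ref=8.0000 raw=[8.0000 7.2000 8.8000]
After op 3 tick(3): ref=11.0000 raw=[14.0000 9.9000 12.1000]
After op 4 tick(2): ref=13.0000 raw=[18.0000 11.7000 14.3000]
After op 5 tick(10): ref=23.0000 raw=[38.0000 20.7000 25.3000]
Drift of clock 1 after op 5: 20.7000 - 23.0000 = -2.3000

Answer: -2.3000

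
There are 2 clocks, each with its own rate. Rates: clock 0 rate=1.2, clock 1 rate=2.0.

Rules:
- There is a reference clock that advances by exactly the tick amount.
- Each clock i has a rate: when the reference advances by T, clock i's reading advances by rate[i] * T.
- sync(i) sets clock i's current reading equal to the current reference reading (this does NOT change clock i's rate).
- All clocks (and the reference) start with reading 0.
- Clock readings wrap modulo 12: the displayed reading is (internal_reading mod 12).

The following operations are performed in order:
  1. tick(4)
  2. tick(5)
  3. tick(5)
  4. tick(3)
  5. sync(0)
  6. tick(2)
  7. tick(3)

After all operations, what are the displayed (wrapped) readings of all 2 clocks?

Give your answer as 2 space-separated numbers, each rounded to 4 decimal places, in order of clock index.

Answer: 11.0000 8.0000

Derivation:
After op 1 tick(4): ref=4.0000 raw=[4.8000 8.0000]
After op 2 tick(5): ref=9.0000 raw=[10.8000 18.0000]
After op 3 tick(5): ref=14.0000 raw=[16.8000 28.0000]
After op 4 tick(3): ref=17.0000 raw=[20.4000 34.0000]
After op 5 sync(0): ref=17.0000 raw=[17.0000 34.0000]
After op 6 tick(2): ref=19.0000 raw=[19.4000 38.0000]
After op 7 tick(3): ref=22.0000 raw=[23.0000 44.0000]
Wrap final raw readings (mod 12): 23.0000 mod 12 = 11.0000; 44.0000 mod 12 = 8.0000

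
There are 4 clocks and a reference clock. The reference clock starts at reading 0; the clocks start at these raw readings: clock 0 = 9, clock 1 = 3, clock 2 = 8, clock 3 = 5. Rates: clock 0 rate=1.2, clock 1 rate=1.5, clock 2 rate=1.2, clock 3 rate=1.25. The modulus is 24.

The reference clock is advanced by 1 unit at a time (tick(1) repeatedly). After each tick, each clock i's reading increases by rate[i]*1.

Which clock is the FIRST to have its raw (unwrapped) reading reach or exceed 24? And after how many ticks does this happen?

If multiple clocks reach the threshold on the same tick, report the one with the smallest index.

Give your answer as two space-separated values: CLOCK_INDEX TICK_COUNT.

clock 0: start=9, rate=1.2, needs 24-9 = 15; ticks = ceil(15/1.2) = ceil(12.5000) = 13; reading at tick 13 = 9 + 1.2*13 = 24.6000
clock 1: start=3, rate=1.5, needs 24-3 = 21; ticks = ceil(21/1.5) = ceil(14.0000) = 14; reading at tick 14 = 3 + 1.5*14 = 24.0000
clock 2: start=8, rate=1.2, needs 24-8 = 16; ticks = ceil(16/1.2) = ceil(13.3333) = 14; reading at tick 14 = 8 + 1.2*14 = 24.8000
clock 3: start=5, rate=1.25, needs 24-5 = 19; ticks = ceil(19/1.25) = ceil(15.2000) = 16; reading at tick 16 = 5 + 1.25*16 = 25.0000
Minimum tick count = 13; winners = [0]; smallest index = 0

Answer: 0 13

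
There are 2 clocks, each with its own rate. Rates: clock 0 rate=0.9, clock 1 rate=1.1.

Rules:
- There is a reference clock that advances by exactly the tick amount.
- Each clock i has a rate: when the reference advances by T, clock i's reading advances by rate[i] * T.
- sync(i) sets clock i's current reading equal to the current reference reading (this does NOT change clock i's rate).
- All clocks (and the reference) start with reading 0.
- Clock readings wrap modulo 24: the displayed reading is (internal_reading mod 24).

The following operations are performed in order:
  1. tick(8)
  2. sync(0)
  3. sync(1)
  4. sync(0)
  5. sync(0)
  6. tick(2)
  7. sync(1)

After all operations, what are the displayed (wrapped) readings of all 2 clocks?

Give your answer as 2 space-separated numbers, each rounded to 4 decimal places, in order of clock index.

After op 1 tick(8): ref=8.0000 raw=[7.2000 8.8000]
After op 2 sync(0): ref=8.0000 raw=[8.0000 8.8000]
After op 3 sync(1): ref=8.0000 raw=[8.0000 8.0000]
After op 4 sync(0): ref=8.0000 raw=[8.0000 8.0000]
After op 5 sync(0): ref=8.0000 raw=[8.0000 8.0000]
After op 6 tick(2): ref=10.0000 raw=[9.8000 10.2000]
After op 7 sync(1): ref=10.0000 raw=[9.8000 10.0000]
Wrap final raw readings (mod 24): 9.8000 mod 24 = 9.8000; 10.0000 mod 24 = 10.0000

Answer: 9.8000 10.0000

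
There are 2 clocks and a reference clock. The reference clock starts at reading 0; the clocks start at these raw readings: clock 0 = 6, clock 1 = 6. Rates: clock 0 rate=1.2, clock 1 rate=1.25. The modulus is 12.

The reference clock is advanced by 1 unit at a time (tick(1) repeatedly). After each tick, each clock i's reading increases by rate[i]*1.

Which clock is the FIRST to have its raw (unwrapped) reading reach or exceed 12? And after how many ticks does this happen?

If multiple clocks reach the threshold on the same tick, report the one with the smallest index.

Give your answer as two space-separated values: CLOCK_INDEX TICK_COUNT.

clock 0: start=6, rate=1.2, needs 12-6 = 6; ticks = ceil(6/1.2) = ceil(5.0000) = 5; reading at tick 5 = 6 + 1.2*5 = 12.0000
clock 1: start=6, rate=1.25, needs 12-6 = 6; ticks = ceil(6/1.25) = ceil(4.8000) = 5; reading at tick 5 = 6 + 1.25*5 = 12.2500
Minimum tick count = 5; winners = [0, 1]; smallest index = 0

Answer: 0 5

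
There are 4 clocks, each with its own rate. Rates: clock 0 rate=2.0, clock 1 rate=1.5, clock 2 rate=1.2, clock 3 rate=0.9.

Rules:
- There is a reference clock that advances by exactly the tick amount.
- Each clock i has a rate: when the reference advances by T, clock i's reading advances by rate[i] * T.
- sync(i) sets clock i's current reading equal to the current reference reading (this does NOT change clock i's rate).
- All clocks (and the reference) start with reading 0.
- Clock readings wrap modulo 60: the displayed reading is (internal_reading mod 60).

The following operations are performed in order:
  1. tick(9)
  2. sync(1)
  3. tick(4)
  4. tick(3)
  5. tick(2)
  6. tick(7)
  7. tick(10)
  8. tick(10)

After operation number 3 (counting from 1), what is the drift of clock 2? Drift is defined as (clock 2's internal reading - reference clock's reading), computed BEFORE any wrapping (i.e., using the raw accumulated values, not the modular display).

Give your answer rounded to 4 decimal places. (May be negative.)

After op 1 tick(9): ref=9.0000 raw=[18.0000 13.5000 10.8000 8.1000]
After op 2 sync(1): ref=9.0000 raw=[18.0000 9.0000 10.8000 8.1000]
After op 3 tick(4): ref=13.0000 raw=[26.0000 15.0000 15.6000 11.7000]
Drift of clock 2 after op 3: 15.6000 - 13.0000 = 2.6000

Answer: 2.6000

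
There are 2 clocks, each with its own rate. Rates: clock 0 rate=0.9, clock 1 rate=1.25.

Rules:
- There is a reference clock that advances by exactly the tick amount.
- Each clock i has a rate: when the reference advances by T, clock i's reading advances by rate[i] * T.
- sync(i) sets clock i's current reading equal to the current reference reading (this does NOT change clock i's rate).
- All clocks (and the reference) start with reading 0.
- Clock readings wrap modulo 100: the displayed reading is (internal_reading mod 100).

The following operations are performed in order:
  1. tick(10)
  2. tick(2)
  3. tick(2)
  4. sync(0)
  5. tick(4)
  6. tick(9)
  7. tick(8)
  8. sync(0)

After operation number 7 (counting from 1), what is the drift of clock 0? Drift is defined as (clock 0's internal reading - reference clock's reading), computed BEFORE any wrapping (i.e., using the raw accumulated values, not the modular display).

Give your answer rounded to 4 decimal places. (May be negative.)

Answer: -2.1000

Derivation:
After op 1 tick(10): ref=10.0000 raw=[9.0000 12.5000]
After op 2 tick(2): ref=12.0000 raw=[10.8000 15.0000]
After op 3 tick(2): ref=14.0000 raw=[12.6000 17.5000]
After op 4 sync(0): ref=14.0000 raw=[14.0000 17.5000]
After op 5 tick(4): ref=18.0000 raw=[17.6000 22.5000]
After op 6 tick(9): ref=27.0000 raw=[25.7000 33.7500]
After op 7 tick(8): ref=35.0000 raw=[32.9000 43.7500]
Drift of clock 0 after op 7: 32.9000 - 35.0000 = -2.1000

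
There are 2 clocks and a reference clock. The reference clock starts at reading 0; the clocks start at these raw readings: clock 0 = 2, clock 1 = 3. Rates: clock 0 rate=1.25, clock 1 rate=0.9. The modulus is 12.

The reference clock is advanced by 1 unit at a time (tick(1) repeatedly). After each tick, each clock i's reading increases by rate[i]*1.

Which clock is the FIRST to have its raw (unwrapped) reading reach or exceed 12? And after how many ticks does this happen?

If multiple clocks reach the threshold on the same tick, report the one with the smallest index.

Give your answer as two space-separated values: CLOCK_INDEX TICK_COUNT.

Answer: 0 8

Derivation:
clock 0: start=2, rate=1.25, needs 12-2 = 10; ticks = ceil(10/1.25) = ceil(8.0000) = 8; reading at tick 8 = 2 + 1.25*8 = 12.0000
clock 1: start=3, rate=0.9, needs 12-3 = 9; ticks = ceil(9/0.9) = ceil(10.0000) = 10; reading at tick 10 = 3 + 0.9*10 = 12.0000
Minimum tick count = 8; winners = [0]; smallest index = 0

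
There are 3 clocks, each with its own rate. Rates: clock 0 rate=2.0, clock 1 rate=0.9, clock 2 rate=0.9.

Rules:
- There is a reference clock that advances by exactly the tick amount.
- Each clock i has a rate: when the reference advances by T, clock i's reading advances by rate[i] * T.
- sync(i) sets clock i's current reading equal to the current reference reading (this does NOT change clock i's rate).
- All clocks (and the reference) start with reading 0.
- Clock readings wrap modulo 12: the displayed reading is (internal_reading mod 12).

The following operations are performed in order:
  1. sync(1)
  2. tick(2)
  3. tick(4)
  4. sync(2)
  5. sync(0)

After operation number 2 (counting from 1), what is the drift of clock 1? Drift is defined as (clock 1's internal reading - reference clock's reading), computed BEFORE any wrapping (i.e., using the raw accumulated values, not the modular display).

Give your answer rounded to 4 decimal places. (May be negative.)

After op 1 sync(1): ref=0.0000 raw=[0.0000 0.0000 0.0000]
After op 2 tick(2): ref=2.0000 raw=[4.0000 1.8000 1.8000]
Drift of clock 1 after op 2: 1.8000 - 2.0000 = -0.2000

Answer: -0.2000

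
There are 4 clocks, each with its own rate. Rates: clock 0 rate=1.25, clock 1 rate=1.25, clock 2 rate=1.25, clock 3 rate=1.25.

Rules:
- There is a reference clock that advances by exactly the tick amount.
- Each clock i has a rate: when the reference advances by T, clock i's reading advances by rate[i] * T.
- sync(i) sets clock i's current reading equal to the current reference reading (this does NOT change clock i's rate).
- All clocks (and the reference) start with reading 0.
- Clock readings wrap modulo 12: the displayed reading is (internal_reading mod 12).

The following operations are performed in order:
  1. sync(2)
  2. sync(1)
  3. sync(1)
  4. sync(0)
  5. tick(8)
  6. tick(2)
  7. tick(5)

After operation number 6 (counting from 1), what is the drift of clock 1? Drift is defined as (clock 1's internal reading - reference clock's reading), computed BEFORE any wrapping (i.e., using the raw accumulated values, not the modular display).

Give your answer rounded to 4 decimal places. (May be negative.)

After op 1 sync(2): ref=0.0000 raw=[0.0000 0.0000 0.0000 0.0000]
After op 2 sync(1): ref=0.0000 raw=[0.0000 0.0000 0.0000 0.0000]
After op 3 sync(1): ref=0.0000 raw=[0.0000 0.0000 0.0000 0.0000]
After op 4 sync(0): ref=0.0000 raw=[0.0000 0.0000 0.0000 0.0000]
After op 5 tick(8): ref=8.0000 raw=[10.0000 10.0000 10.0000 10.0000]
After op 6 tick(2): ref=10.0000 raw=[12.5000 12.5000 12.5000 12.5000]
Drift of clock 1 after op 6: 12.5000 - 10.0000 = 2.5000

Answer: 2.5000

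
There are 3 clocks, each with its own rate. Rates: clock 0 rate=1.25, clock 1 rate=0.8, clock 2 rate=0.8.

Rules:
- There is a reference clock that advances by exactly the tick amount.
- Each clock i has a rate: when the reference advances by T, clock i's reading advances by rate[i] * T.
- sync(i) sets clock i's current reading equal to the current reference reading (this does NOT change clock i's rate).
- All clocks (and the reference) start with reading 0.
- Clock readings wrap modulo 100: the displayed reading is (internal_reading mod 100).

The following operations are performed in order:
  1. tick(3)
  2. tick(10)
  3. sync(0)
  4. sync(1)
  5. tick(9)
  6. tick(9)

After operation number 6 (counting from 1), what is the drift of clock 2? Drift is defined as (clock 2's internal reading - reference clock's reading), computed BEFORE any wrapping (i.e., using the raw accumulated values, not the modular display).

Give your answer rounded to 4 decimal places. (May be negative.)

After op 1 tick(3): ref=3.0000 raw=[3.7500 2.4000 2.4000]
After op 2 tick(10): ref=13.0000 raw=[16.2500 10.4000 10.4000]
After op 3 sync(0): ref=13.0000 raw=[13.0000 10.4000 10.4000]
After op 4 sync(1): ref=13.0000 raw=[13.0000 13.0000 10.4000]
After op 5 tick(9): ref=22.0000 raw=[24.2500 20.2000 17.6000]
After op 6 tick(9): ref=31.0000 raw=[35.5000 27.4000 24.8000]
Drift of clock 2 after op 6: 24.8000 - 31.0000 = -6.2000

Answer: -6.2000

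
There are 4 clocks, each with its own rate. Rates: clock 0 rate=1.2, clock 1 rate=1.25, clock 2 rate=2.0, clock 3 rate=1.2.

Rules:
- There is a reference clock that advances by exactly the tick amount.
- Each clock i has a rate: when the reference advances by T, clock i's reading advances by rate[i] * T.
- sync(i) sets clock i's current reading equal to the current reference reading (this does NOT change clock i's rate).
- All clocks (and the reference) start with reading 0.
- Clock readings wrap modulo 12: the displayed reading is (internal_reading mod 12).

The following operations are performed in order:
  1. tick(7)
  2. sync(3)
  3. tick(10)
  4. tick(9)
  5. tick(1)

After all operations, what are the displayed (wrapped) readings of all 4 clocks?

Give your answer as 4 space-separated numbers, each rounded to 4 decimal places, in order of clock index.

After op 1 tick(7): ref=7.0000 raw=[8.4000 8.7500 14.0000 8.4000]
After op 2 sync(3): ref=7.0000 raw=[8.4000 8.7500 14.0000 7.0000]
After op 3 tick(10): ref=17.0000 raw=[20.4000 21.2500 34.0000 19.0000]
After op 4 tick(9): ref=26.0000 raw=[31.2000 32.5000 52.0000 29.8000]
After op 5 tick(1): ref=27.0000 raw=[32.4000 33.7500 54.0000 31.0000]
Wrap final raw readings (mod 12): 32.4000 mod 12 = 8.4000; 33.7500 mod 12 = 9.7500; 54.0000 mod 12 = 6.0000; 31.0000 mod 12 = 7.0000

Answer: 8.4000 9.7500 6.0000 7.0000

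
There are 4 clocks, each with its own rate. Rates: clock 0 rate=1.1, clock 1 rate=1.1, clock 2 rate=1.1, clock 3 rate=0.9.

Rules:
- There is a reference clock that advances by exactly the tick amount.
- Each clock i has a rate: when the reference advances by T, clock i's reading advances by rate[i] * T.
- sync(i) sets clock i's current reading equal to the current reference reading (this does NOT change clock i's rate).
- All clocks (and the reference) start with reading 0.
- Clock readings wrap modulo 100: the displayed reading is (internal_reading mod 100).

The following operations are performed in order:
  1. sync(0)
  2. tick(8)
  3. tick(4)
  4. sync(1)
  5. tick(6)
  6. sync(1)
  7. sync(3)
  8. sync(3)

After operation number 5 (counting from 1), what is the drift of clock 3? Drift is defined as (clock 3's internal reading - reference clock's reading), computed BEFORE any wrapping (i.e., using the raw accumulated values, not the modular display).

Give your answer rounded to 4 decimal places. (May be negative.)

After op 1 sync(0): ref=0.0000 raw=[0.0000 0.0000 0.0000 0.0000]
After op 2 tick(8): ref=8.0000 raw=[8.8000 8.8000 8.8000 7.2000]
After op 3 tick(4): ref=12.0000 raw=[13.2000 13.2000 13.2000 10.8000]
After op 4 sync(1): ref=12.0000 raw=[13.2000 12.0000 13.2000 10.8000]
After op 5 tick(6): ref=18.0000 raw=[19.8000 18.6000 19.8000 16.2000]
Drift of clock 3 after op 5: 16.2000 - 18.0000 = -1.8000

Answer: -1.8000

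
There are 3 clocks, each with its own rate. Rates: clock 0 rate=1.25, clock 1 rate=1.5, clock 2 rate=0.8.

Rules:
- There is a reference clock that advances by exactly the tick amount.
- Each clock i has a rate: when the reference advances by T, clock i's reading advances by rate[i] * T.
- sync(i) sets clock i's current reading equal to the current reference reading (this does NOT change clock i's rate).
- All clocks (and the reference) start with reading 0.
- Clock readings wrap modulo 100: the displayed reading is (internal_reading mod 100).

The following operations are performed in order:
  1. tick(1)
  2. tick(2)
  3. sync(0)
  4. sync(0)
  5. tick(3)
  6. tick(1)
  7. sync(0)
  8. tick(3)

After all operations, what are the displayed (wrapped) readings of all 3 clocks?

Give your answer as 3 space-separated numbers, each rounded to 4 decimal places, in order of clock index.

Answer: 10.7500 15.0000 8.0000

Derivation:
After op 1 tick(1): ref=1.0000 raw=[1.2500 1.5000 0.8000]
After op 2 tick(2): ref=3.0000 raw=[3.7500 4.5000 2.4000]
After op 3 sync(0): ref=3.0000 raw=[3.0000 4.5000 2.4000]
After op 4 sync(0): ref=3.0000 raw=[3.0000 4.5000 2.4000]
After op 5 tick(3): ref=6.0000 raw=[6.7500 9.0000 4.8000]
After op 6 tick(1): ref=7.0000 raw=[8.0000 10.5000 5.6000]
After op 7 sync(0): ref=7.0000 raw=[7.0000 10.5000 5.6000]
After op 8 tick(3): ref=10.0000 raw=[10.7500 15.0000 8.0000]
Wrap final raw readings (mod 100): 10.7500 mod 100 = 10.7500; 15.0000 mod 100 = 15.0000; 8.0000 mod 100 = 8.0000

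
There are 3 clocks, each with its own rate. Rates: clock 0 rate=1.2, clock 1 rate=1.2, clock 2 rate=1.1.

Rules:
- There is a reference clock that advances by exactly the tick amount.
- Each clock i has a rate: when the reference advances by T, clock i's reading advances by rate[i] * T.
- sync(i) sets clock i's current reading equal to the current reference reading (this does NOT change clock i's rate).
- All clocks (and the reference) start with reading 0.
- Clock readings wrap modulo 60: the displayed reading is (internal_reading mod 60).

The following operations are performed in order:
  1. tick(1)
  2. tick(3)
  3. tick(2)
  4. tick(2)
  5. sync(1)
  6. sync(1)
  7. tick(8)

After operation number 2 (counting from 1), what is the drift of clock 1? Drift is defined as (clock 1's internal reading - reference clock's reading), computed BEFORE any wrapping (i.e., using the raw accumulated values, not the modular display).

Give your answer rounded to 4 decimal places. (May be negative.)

Answer: 0.8000

Derivation:
After op 1 tick(1): ref=1.0000 raw=[1.2000 1.2000 1.1000]
After op 2 tick(3): ref=4.0000 raw=[4.8000 4.8000 4.4000]
Drift of clock 1 after op 2: 4.8000 - 4.0000 = 0.8000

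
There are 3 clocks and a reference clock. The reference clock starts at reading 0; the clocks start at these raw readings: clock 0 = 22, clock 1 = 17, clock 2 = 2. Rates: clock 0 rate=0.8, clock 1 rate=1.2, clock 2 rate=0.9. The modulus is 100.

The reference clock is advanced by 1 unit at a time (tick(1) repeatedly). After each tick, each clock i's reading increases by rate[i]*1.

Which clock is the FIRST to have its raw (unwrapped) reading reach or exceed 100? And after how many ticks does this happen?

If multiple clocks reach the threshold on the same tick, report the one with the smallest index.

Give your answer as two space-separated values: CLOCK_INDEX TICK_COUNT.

Answer: 1 70

Derivation:
clock 0: start=22, rate=0.8, needs 100-22 = 78; ticks = ceil(78/0.8) = ceil(97.5000) = 98; reading at tick 98 = 22 + 0.8*98 = 100.4000
clock 1: start=17, rate=1.2, needs 100-17 = 83; ticks = ceil(83/1.2) = ceil(69.1667) = 70; reading at tick 70 = 17 + 1.2*70 = 101.0000
clock 2: start=2, rate=0.9, needs 100-2 = 98; ticks = ceil(98/0.9) = ceil(108.8889) = 109; reading at tick 109 = 2 + 0.9*109 = 100.1000
Minimum tick count = 70; winners = [1]; smallest index = 1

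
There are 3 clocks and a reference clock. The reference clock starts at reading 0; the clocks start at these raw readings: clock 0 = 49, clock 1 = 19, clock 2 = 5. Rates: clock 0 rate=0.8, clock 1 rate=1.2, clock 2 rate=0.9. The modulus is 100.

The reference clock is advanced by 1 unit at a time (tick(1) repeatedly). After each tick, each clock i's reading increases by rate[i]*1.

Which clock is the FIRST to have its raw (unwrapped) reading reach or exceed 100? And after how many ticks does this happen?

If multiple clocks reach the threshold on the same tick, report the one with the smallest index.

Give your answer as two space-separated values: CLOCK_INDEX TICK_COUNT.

clock 0: start=49, rate=0.8, needs 100-49 = 51; ticks = ceil(51/0.8) = ceil(63.7500) = 64; reading at tick 64 = 49 + 0.8*64 = 100.2000
clock 1: start=19, rate=1.2, needs 100-19 = 81; ticks = ceil(81/1.2) = ceil(67.5000) = 68; reading at tick 68 = 19 + 1.2*68 = 100.6000
clock 2: start=5, rate=0.9, needs 100-5 = 95; ticks = ceil(95/0.9) = ceil(105.5556) = 106; reading at tick 106 = 5 + 0.9*106 = 100.4000
Minimum tick count = 64; winners = [0]; smallest index = 0

Answer: 0 64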